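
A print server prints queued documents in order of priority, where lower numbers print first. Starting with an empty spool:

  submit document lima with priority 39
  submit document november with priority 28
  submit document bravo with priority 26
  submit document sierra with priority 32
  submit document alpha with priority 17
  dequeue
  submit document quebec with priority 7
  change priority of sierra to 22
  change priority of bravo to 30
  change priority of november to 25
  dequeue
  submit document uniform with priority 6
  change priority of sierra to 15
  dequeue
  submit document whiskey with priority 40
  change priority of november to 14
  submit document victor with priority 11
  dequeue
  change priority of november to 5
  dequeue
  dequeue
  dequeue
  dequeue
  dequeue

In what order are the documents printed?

[alpha, quebec, uniform, victor, november, sierra, bravo, lima, whiskey]

add lima (priority 39) → {lima:39}
add november (priority 28) → {november:28, lima:39}
add bravo (priority 26) → {bravo:26, november:28, lima:39}
add sierra (priority 32) → {bravo:26, november:28, sierra:32, lima:39}
add alpha (priority 17) → {alpha:17, bravo:26, november:28, sierra:32, lima:39}
dequeue → alpha; now {bravo:26, november:28, sierra:32, lima:39}
add quebec (priority 7) → {quebec:7, bravo:26, november:28, sierra:32, lima:39}
update sierra to priority 22 → {quebec:7, sierra:22, bravo:26, november:28, lima:39}
update bravo to priority 30 → {quebec:7, sierra:22, november:28, bravo:30, lima:39}
update november to priority 25 → {quebec:7, sierra:22, november:25, bravo:30, lima:39}
dequeue → quebec; now {sierra:22, november:25, bravo:30, lima:39}
add uniform (priority 6) → {uniform:6, sierra:22, november:25, bravo:30, lima:39}
update sierra to priority 15 → {uniform:6, sierra:15, november:25, bravo:30, lima:39}
dequeue → uniform; now {sierra:15, november:25, bravo:30, lima:39}
add whiskey (priority 40) → {sierra:15, november:25, bravo:30, lima:39, whiskey:40}
update november to priority 14 → {november:14, sierra:15, bravo:30, lima:39, whiskey:40}
add victor (priority 11) → {victor:11, november:14, sierra:15, bravo:30, lima:39, whiskey:40}
dequeue → victor; now {november:14, sierra:15, bravo:30, lima:39, whiskey:40}
update november to priority 5 → {november:5, sierra:15, bravo:30, lima:39, whiskey:40}
dequeue → november; now {sierra:15, bravo:30, lima:39, whiskey:40}
dequeue → sierra; now {bravo:30, lima:39, whiskey:40}
dequeue → bravo; now {lima:39, whiskey:40}
dequeue → lima; now {whiskey:40}
dequeue → whiskey; now {}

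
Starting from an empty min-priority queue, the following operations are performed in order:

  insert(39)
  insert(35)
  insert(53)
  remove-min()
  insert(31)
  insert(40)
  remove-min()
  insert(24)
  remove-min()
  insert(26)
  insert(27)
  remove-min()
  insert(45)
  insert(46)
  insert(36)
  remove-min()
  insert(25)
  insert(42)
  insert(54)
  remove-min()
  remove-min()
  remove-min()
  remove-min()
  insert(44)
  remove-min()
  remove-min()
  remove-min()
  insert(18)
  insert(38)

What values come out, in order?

[35, 31, 24, 26, 27, 25, 36, 39, 40, 42, 44, 45]

insert 39 → {39}
insert 35 → {35, 39}
insert 53 → {35, 39, 53}
remove-min → 35; now {39, 53}
insert 31 → {31, 39, 53}
insert 40 → {31, 39, 40, 53}
remove-min → 31; now {39, 40, 53}
insert 24 → {24, 39, 40, 53}
remove-min → 24; now {39, 40, 53}
insert 26 → {26, 39, 40, 53}
insert 27 → {26, 27, 39, 40, 53}
remove-min → 26; now {27, 39, 40, 53}
insert 45 → {27, 39, 40, 45, 53}
insert 46 → {27, 39, 40, 45, 46, 53}
insert 36 → {27, 36, 39, 40, 45, 46, 53}
remove-min → 27; now {36, 39, 40, 45, 46, 53}
insert 25 → {25, 36, 39, 40, 45, 46, 53}
insert 42 → {25, 36, 39, 40, 42, 45, 46, 53}
insert 54 → {25, 36, 39, 40, 42, 45, 46, 53, 54}
remove-min → 25; now {36, 39, 40, 42, 45, 46, 53, 54}
remove-min → 36; now {39, 40, 42, 45, 46, 53, 54}
remove-min → 39; now {40, 42, 45, 46, 53, 54}
remove-min → 40; now {42, 45, 46, 53, 54}
insert 44 → {42, 44, 45, 46, 53, 54}
remove-min → 42; now {44, 45, 46, 53, 54}
remove-min → 44; now {45, 46, 53, 54}
remove-min → 45; now {46, 53, 54}
insert 18 → {18, 46, 53, 54}
insert 38 → {18, 38, 46, 53, 54}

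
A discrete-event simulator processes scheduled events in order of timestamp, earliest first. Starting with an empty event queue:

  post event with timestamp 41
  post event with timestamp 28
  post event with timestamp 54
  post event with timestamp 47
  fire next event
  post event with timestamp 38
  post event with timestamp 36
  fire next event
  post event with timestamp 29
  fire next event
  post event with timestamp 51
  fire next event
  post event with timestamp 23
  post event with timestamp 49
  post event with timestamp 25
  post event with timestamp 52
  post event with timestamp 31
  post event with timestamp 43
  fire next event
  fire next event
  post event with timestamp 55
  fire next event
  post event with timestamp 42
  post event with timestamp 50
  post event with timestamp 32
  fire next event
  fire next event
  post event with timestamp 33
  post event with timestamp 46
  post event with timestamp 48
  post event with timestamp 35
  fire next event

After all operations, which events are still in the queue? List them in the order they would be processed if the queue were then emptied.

insert 41 → {41}
insert 28 → {28, 41}
insert 54 → {28, 41, 54}
insert 47 → {28, 41, 47, 54}
fire next event → 28; now {41, 47, 54}
insert 38 → {38, 41, 47, 54}
insert 36 → {36, 38, 41, 47, 54}
fire next event → 36; now {38, 41, 47, 54}
insert 29 → {29, 38, 41, 47, 54}
fire next event → 29; now {38, 41, 47, 54}
insert 51 → {38, 41, 47, 51, 54}
fire next event → 38; now {41, 47, 51, 54}
insert 23 → {23, 41, 47, 51, 54}
insert 49 → {23, 41, 47, 49, 51, 54}
insert 25 → {23, 25, 41, 47, 49, 51, 54}
insert 52 → {23, 25, 41, 47, 49, 51, 52, 54}
insert 31 → {23, 25, 31, 41, 47, 49, 51, 52, 54}
insert 43 → {23, 25, 31, 41, 43, 47, 49, 51, 52, 54}
fire next event → 23; now {25, 31, 41, 43, 47, 49, 51, 52, 54}
fire next event → 25; now {31, 41, 43, 47, 49, 51, 52, 54}
insert 55 → {31, 41, 43, 47, 49, 51, 52, 54, 55}
fire next event → 31; now {41, 43, 47, 49, 51, 52, 54, 55}
insert 42 → {41, 42, 43, 47, 49, 51, 52, 54, 55}
insert 50 → {41, 42, 43, 47, 49, 50, 51, 52, 54, 55}
insert 32 → {32, 41, 42, 43, 47, 49, 50, 51, 52, 54, 55}
fire next event → 32; now {41, 42, 43, 47, 49, 50, 51, 52, 54, 55}
fire next event → 41; now {42, 43, 47, 49, 50, 51, 52, 54, 55}
insert 33 → {33, 42, 43, 47, 49, 50, 51, 52, 54, 55}
insert 46 → {33, 42, 43, 46, 47, 49, 50, 51, 52, 54, 55}
insert 48 → {33, 42, 43, 46, 47, 48, 49, 50, 51, 52, 54, 55}
insert 35 → {33, 35, 42, 43, 46, 47, 48, 49, 50, 51, 52, 54, 55}
fire next event → 33; now {35, 42, 43, 46, 47, 48, 49, 50, 51, 52, 54, 55}

35 → 42 → 43 → 46 → 47 → 48 → 49 → 50 → 51 → 52 → 54 → 55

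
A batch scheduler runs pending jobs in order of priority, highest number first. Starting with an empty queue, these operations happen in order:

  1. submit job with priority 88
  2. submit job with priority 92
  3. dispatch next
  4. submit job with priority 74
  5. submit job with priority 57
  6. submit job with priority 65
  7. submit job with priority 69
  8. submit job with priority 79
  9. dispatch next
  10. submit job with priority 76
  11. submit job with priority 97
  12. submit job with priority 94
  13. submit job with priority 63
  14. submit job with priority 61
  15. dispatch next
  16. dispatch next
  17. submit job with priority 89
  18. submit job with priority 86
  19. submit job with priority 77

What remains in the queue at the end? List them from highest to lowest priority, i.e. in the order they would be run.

insert 88 → {88}
insert 92 → {92, 88}
dispatch next → 92; now {88}
insert 74 → {88, 74}
insert 57 → {88, 74, 57}
insert 65 → {88, 74, 65, 57}
insert 69 → {88, 74, 69, 65, 57}
insert 79 → {88, 79, 74, 69, 65, 57}
dispatch next → 88; now {79, 74, 69, 65, 57}
insert 76 → {79, 76, 74, 69, 65, 57}
insert 97 → {97, 79, 76, 74, 69, 65, 57}
insert 94 → {97, 94, 79, 76, 74, 69, 65, 57}
insert 63 → {97, 94, 79, 76, 74, 69, 65, 63, 57}
insert 61 → {97, 94, 79, 76, 74, 69, 65, 63, 61, 57}
dispatch next → 97; now {94, 79, 76, 74, 69, 65, 63, 61, 57}
dispatch next → 94; now {79, 76, 74, 69, 65, 63, 61, 57}
insert 89 → {89, 79, 76, 74, 69, 65, 63, 61, 57}
insert 86 → {89, 86, 79, 76, 74, 69, 65, 63, 61, 57}
insert 77 → {89, 86, 79, 77, 76, 74, 69, 65, 63, 61, 57}

89, 86, 79, 77, 76, 74, 69, 65, 63, 61, 57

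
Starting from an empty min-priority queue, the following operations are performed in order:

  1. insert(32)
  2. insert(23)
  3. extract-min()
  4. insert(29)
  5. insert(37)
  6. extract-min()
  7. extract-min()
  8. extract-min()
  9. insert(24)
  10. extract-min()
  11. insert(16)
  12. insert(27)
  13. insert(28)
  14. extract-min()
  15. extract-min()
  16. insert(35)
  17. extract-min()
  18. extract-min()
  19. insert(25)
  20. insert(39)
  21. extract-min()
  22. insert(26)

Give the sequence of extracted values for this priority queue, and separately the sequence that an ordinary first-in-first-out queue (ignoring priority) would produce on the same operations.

priority queue: 23 → 29 → 32 → 37 → 24 → 16 → 27 → 28 → 35 → 25; FIFO queue: [32, 23, 29, 37, 24, 16, 27, 28, 35, 25]

insert 32 → {32}
insert 23 → {23, 32}
extract-min → 23; now {32}
insert 29 → {29, 32}
insert 37 → {29, 32, 37}
extract-min → 29; now {32, 37}
extract-min → 32; now {37}
extract-min → 37; now {}
insert 24 → {24}
extract-min → 24; now {}
insert 16 → {16}
insert 27 → {16, 27}
insert 28 → {16, 27, 28}
extract-min → 16; now {27, 28}
extract-min → 27; now {28}
insert 35 → {28, 35}
extract-min → 28; now {35}
extract-min → 35; now {}
insert 25 → {25}
insert 39 → {25, 39}
extract-min → 25; now {39}
insert 26 → {26, 39}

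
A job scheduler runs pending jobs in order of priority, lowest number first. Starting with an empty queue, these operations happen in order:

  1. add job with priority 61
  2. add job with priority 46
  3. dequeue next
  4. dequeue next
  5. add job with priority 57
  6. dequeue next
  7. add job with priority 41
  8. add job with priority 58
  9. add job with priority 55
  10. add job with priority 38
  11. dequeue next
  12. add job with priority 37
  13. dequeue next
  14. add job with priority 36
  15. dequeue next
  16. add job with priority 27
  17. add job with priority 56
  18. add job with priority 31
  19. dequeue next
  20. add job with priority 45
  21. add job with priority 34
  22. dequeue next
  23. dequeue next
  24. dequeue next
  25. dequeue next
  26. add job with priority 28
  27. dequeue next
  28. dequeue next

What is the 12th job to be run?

28

insert 61 → {61}
insert 46 → {46, 61}
dequeue next → 46; now {61}
dequeue next → 61; now {}
insert 57 → {57}
dequeue next → 57; now {}
insert 41 → {41}
insert 58 → {41, 58}
insert 55 → {41, 55, 58}
insert 38 → {38, 41, 55, 58}
dequeue next → 38; now {41, 55, 58}
insert 37 → {37, 41, 55, 58}
dequeue next → 37; now {41, 55, 58}
insert 36 → {36, 41, 55, 58}
dequeue next → 36; now {41, 55, 58}
insert 27 → {27, 41, 55, 58}
insert 56 → {27, 41, 55, 56, 58}
insert 31 → {27, 31, 41, 55, 56, 58}
dequeue next → 27; now {31, 41, 55, 56, 58}
insert 45 → {31, 41, 45, 55, 56, 58}
insert 34 → {31, 34, 41, 45, 55, 56, 58}
dequeue next → 31; now {34, 41, 45, 55, 56, 58}
dequeue next → 34; now {41, 45, 55, 56, 58}
dequeue next → 41; now {45, 55, 56, 58}
dequeue next → 45; now {55, 56, 58}
insert 28 → {28, 55, 56, 58}
dequeue next → 28; now {55, 56, 58}
dequeue next → 55; now {56, 58}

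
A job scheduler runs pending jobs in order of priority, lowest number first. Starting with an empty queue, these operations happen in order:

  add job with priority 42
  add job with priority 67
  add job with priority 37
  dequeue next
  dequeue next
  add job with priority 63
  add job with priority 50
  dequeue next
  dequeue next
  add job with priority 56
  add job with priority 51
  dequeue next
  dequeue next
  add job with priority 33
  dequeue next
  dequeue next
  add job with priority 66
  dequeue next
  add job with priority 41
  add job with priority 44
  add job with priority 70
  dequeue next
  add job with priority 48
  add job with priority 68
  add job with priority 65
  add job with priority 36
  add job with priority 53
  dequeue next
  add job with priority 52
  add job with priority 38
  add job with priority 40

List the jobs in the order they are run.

insert 42 → {42}
insert 67 → {42, 67}
insert 37 → {37, 42, 67}
dequeue next → 37; now {42, 67}
dequeue next → 42; now {67}
insert 63 → {63, 67}
insert 50 → {50, 63, 67}
dequeue next → 50; now {63, 67}
dequeue next → 63; now {67}
insert 56 → {56, 67}
insert 51 → {51, 56, 67}
dequeue next → 51; now {56, 67}
dequeue next → 56; now {67}
insert 33 → {33, 67}
dequeue next → 33; now {67}
dequeue next → 67; now {}
insert 66 → {66}
dequeue next → 66; now {}
insert 41 → {41}
insert 44 → {41, 44}
insert 70 → {41, 44, 70}
dequeue next → 41; now {44, 70}
insert 48 → {44, 48, 70}
insert 68 → {44, 48, 68, 70}
insert 65 → {44, 48, 65, 68, 70}
insert 36 → {36, 44, 48, 65, 68, 70}
insert 53 → {36, 44, 48, 53, 65, 68, 70}
dequeue next → 36; now {44, 48, 53, 65, 68, 70}
insert 52 → {44, 48, 52, 53, 65, 68, 70}
insert 38 → {38, 44, 48, 52, 53, 65, 68, 70}
insert 40 → {38, 40, 44, 48, 52, 53, 65, 68, 70}

[37, 42, 50, 63, 51, 56, 33, 67, 66, 41, 36]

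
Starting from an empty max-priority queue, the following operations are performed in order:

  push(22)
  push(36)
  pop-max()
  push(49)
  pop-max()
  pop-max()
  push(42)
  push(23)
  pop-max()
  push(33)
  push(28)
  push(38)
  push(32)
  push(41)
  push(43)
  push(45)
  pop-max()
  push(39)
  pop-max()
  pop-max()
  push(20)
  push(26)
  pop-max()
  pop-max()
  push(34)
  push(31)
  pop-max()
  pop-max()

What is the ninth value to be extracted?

38

insert 22 → {22}
insert 36 → {36, 22}
pop-max → 36; now {22}
insert 49 → {49, 22}
pop-max → 49; now {22}
pop-max → 22; now {}
insert 42 → {42}
insert 23 → {42, 23}
pop-max → 42; now {23}
insert 33 → {33, 23}
insert 28 → {33, 28, 23}
insert 38 → {38, 33, 28, 23}
insert 32 → {38, 33, 32, 28, 23}
insert 41 → {41, 38, 33, 32, 28, 23}
insert 43 → {43, 41, 38, 33, 32, 28, 23}
insert 45 → {45, 43, 41, 38, 33, 32, 28, 23}
pop-max → 45; now {43, 41, 38, 33, 32, 28, 23}
insert 39 → {43, 41, 39, 38, 33, 32, 28, 23}
pop-max → 43; now {41, 39, 38, 33, 32, 28, 23}
pop-max → 41; now {39, 38, 33, 32, 28, 23}
insert 20 → {39, 38, 33, 32, 28, 23, 20}
insert 26 → {39, 38, 33, 32, 28, 26, 23, 20}
pop-max → 39; now {38, 33, 32, 28, 26, 23, 20}
pop-max → 38; now {33, 32, 28, 26, 23, 20}
insert 34 → {34, 33, 32, 28, 26, 23, 20}
insert 31 → {34, 33, 32, 31, 28, 26, 23, 20}
pop-max → 34; now {33, 32, 31, 28, 26, 23, 20}
pop-max → 33; now {32, 31, 28, 26, 23, 20}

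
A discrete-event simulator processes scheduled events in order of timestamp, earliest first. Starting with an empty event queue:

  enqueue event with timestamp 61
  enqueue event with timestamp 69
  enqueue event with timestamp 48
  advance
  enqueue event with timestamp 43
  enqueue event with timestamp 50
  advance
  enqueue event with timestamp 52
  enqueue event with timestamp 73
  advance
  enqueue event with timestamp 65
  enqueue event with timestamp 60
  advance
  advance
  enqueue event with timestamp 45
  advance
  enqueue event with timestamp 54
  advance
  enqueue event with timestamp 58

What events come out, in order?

insert 61 → {61}
insert 69 → {61, 69}
insert 48 → {48, 61, 69}
advance → 48; now {61, 69}
insert 43 → {43, 61, 69}
insert 50 → {43, 50, 61, 69}
advance → 43; now {50, 61, 69}
insert 52 → {50, 52, 61, 69}
insert 73 → {50, 52, 61, 69, 73}
advance → 50; now {52, 61, 69, 73}
insert 65 → {52, 61, 65, 69, 73}
insert 60 → {52, 60, 61, 65, 69, 73}
advance → 52; now {60, 61, 65, 69, 73}
advance → 60; now {61, 65, 69, 73}
insert 45 → {45, 61, 65, 69, 73}
advance → 45; now {61, 65, 69, 73}
insert 54 → {54, 61, 65, 69, 73}
advance → 54; now {61, 65, 69, 73}
insert 58 → {58, 61, 65, 69, 73}

48, 43, 50, 52, 60, 45, 54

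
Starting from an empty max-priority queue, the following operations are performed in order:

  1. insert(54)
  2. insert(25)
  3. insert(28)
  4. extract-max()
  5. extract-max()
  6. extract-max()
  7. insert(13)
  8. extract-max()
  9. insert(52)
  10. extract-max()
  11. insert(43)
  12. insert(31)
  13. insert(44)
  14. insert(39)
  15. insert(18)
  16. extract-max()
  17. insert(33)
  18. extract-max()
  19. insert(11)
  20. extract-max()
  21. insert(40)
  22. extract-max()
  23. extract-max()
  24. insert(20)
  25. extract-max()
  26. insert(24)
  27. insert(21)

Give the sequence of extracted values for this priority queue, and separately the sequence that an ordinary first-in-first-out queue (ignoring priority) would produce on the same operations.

priority queue: 54 → 28 → 25 → 13 → 52 → 44 → 43 → 39 → 40 → 33 → 31; FIFO queue: 54, 25, 28, 13, 52, 43, 31, 44, 39, 18, 33

insert 54 → {54}
insert 25 → {54, 25}
insert 28 → {54, 28, 25}
extract-max → 54; now {28, 25}
extract-max → 28; now {25}
extract-max → 25; now {}
insert 13 → {13}
extract-max → 13; now {}
insert 52 → {52}
extract-max → 52; now {}
insert 43 → {43}
insert 31 → {43, 31}
insert 44 → {44, 43, 31}
insert 39 → {44, 43, 39, 31}
insert 18 → {44, 43, 39, 31, 18}
extract-max → 44; now {43, 39, 31, 18}
insert 33 → {43, 39, 33, 31, 18}
extract-max → 43; now {39, 33, 31, 18}
insert 11 → {39, 33, 31, 18, 11}
extract-max → 39; now {33, 31, 18, 11}
insert 40 → {40, 33, 31, 18, 11}
extract-max → 40; now {33, 31, 18, 11}
extract-max → 33; now {31, 18, 11}
insert 20 → {31, 20, 18, 11}
extract-max → 31; now {20, 18, 11}
insert 24 → {24, 20, 18, 11}
insert 21 → {24, 21, 20, 18, 11}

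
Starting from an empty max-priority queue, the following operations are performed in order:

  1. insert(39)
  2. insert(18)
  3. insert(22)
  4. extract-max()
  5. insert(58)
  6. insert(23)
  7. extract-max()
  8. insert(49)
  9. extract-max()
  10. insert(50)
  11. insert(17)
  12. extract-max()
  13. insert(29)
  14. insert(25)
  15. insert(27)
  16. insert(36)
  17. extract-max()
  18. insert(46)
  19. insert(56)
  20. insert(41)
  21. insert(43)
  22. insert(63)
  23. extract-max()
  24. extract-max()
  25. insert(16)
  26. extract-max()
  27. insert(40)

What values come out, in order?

39 → 58 → 49 → 50 → 36 → 63 → 56 → 46

insert 39 → {39}
insert 18 → {39, 18}
insert 22 → {39, 22, 18}
extract-max → 39; now {22, 18}
insert 58 → {58, 22, 18}
insert 23 → {58, 23, 22, 18}
extract-max → 58; now {23, 22, 18}
insert 49 → {49, 23, 22, 18}
extract-max → 49; now {23, 22, 18}
insert 50 → {50, 23, 22, 18}
insert 17 → {50, 23, 22, 18, 17}
extract-max → 50; now {23, 22, 18, 17}
insert 29 → {29, 23, 22, 18, 17}
insert 25 → {29, 25, 23, 22, 18, 17}
insert 27 → {29, 27, 25, 23, 22, 18, 17}
insert 36 → {36, 29, 27, 25, 23, 22, 18, 17}
extract-max → 36; now {29, 27, 25, 23, 22, 18, 17}
insert 46 → {46, 29, 27, 25, 23, 22, 18, 17}
insert 56 → {56, 46, 29, 27, 25, 23, 22, 18, 17}
insert 41 → {56, 46, 41, 29, 27, 25, 23, 22, 18, 17}
insert 43 → {56, 46, 43, 41, 29, 27, 25, 23, 22, 18, 17}
insert 63 → {63, 56, 46, 43, 41, 29, 27, 25, 23, 22, 18, 17}
extract-max → 63; now {56, 46, 43, 41, 29, 27, 25, 23, 22, 18, 17}
extract-max → 56; now {46, 43, 41, 29, 27, 25, 23, 22, 18, 17}
insert 16 → {46, 43, 41, 29, 27, 25, 23, 22, 18, 17, 16}
extract-max → 46; now {43, 41, 29, 27, 25, 23, 22, 18, 17, 16}
insert 40 → {43, 41, 40, 29, 27, 25, 23, 22, 18, 17, 16}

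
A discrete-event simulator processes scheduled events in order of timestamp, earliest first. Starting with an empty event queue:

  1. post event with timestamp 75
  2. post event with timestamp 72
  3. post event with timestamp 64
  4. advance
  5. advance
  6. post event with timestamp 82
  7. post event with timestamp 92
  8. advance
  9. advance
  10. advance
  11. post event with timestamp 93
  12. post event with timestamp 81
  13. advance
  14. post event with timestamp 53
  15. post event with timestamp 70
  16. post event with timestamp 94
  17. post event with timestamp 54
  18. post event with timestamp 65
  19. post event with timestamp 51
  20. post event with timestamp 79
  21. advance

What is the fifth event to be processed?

insert 75 → {75}
insert 72 → {72, 75}
insert 64 → {64, 72, 75}
advance → 64; now {72, 75}
advance → 72; now {75}
insert 82 → {75, 82}
insert 92 → {75, 82, 92}
advance → 75; now {82, 92}
advance → 82; now {92}
advance → 92; now {}
insert 93 → {93}
insert 81 → {81, 93}
advance → 81; now {93}
insert 53 → {53, 93}
insert 70 → {53, 70, 93}
insert 94 → {53, 70, 93, 94}
insert 54 → {53, 54, 70, 93, 94}
insert 65 → {53, 54, 65, 70, 93, 94}
insert 51 → {51, 53, 54, 65, 70, 93, 94}
insert 79 → {51, 53, 54, 65, 70, 79, 93, 94}
advance → 51; now {53, 54, 65, 70, 79, 93, 94}

92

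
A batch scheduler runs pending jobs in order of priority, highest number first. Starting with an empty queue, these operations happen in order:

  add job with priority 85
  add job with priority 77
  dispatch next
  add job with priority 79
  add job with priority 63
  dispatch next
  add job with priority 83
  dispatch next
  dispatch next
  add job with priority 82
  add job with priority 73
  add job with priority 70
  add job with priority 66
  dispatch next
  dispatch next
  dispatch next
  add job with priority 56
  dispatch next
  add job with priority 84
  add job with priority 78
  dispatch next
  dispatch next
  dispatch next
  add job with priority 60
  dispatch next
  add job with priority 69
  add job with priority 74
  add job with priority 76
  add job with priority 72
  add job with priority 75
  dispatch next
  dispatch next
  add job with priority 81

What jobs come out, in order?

insert 85 → {85}
insert 77 → {85, 77}
dispatch next → 85; now {77}
insert 79 → {79, 77}
insert 63 → {79, 77, 63}
dispatch next → 79; now {77, 63}
insert 83 → {83, 77, 63}
dispatch next → 83; now {77, 63}
dispatch next → 77; now {63}
insert 82 → {82, 63}
insert 73 → {82, 73, 63}
insert 70 → {82, 73, 70, 63}
insert 66 → {82, 73, 70, 66, 63}
dispatch next → 82; now {73, 70, 66, 63}
dispatch next → 73; now {70, 66, 63}
dispatch next → 70; now {66, 63}
insert 56 → {66, 63, 56}
dispatch next → 66; now {63, 56}
insert 84 → {84, 63, 56}
insert 78 → {84, 78, 63, 56}
dispatch next → 84; now {78, 63, 56}
dispatch next → 78; now {63, 56}
dispatch next → 63; now {56}
insert 60 → {60, 56}
dispatch next → 60; now {56}
insert 69 → {69, 56}
insert 74 → {74, 69, 56}
insert 76 → {76, 74, 69, 56}
insert 72 → {76, 74, 72, 69, 56}
insert 75 → {76, 75, 74, 72, 69, 56}
dispatch next → 76; now {75, 74, 72, 69, 56}
dispatch next → 75; now {74, 72, 69, 56}
insert 81 → {81, 74, 72, 69, 56}

[85, 79, 83, 77, 82, 73, 70, 66, 84, 78, 63, 60, 76, 75]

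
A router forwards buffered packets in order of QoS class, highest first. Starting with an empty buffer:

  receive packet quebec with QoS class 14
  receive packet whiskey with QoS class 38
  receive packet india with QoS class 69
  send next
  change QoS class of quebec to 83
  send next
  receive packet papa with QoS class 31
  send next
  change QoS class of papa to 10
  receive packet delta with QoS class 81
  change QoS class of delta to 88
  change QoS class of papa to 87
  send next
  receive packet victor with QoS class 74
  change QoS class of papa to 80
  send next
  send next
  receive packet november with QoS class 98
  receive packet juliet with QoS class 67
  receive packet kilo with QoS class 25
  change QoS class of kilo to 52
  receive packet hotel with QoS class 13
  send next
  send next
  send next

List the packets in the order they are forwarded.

india → quebec → whiskey → delta → papa → victor → november → juliet → kilo

add quebec (QoS class 14) → {quebec:14}
add whiskey (QoS class 38) → {whiskey:38, quebec:14}
add india (QoS class 69) → {india:69, whiskey:38, quebec:14}
send next → india; now {whiskey:38, quebec:14}
update quebec to QoS class 83 → {quebec:83, whiskey:38}
send next → quebec; now {whiskey:38}
add papa (QoS class 31) → {whiskey:38, papa:31}
send next → whiskey; now {papa:31}
update papa to QoS class 10 → {papa:10}
add delta (QoS class 81) → {delta:81, papa:10}
update delta to QoS class 88 → {delta:88, papa:10}
update papa to QoS class 87 → {delta:88, papa:87}
send next → delta; now {papa:87}
add victor (QoS class 74) → {papa:87, victor:74}
update papa to QoS class 80 → {papa:80, victor:74}
send next → papa; now {victor:74}
send next → victor; now {}
add november (QoS class 98) → {november:98}
add juliet (QoS class 67) → {november:98, juliet:67}
add kilo (QoS class 25) → {november:98, juliet:67, kilo:25}
update kilo to QoS class 52 → {november:98, juliet:67, kilo:52}
add hotel (QoS class 13) → {november:98, juliet:67, kilo:52, hotel:13}
send next → november; now {juliet:67, kilo:52, hotel:13}
send next → juliet; now {kilo:52, hotel:13}
send next → kilo; now {hotel:13}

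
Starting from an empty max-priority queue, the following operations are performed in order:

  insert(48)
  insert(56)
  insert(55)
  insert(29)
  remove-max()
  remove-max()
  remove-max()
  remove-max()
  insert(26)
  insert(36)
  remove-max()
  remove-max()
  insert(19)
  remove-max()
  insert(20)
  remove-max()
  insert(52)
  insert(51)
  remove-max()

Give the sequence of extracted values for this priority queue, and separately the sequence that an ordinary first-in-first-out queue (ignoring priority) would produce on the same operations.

insert 48 → {48}
insert 56 → {56, 48}
insert 55 → {56, 55, 48}
insert 29 → {56, 55, 48, 29}
remove-max → 56; now {55, 48, 29}
remove-max → 55; now {48, 29}
remove-max → 48; now {29}
remove-max → 29; now {}
insert 26 → {26}
insert 36 → {36, 26}
remove-max → 36; now {26}
remove-max → 26; now {}
insert 19 → {19}
remove-max → 19; now {}
insert 20 → {20}
remove-max → 20; now {}
insert 52 → {52}
insert 51 → {52, 51}
remove-max → 52; now {51}

priority queue: 56, 55, 48, 29, 36, 26, 19, 20, 52; FIFO queue: 48 → 56 → 55 → 29 → 26 → 36 → 19 → 20 → 52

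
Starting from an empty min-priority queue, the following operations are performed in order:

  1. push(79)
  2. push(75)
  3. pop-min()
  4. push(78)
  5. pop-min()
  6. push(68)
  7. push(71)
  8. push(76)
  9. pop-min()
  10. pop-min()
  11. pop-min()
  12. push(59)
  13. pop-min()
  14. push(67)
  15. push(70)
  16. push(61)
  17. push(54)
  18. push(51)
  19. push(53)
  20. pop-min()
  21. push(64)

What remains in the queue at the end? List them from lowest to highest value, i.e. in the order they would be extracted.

53 → 54 → 61 → 64 → 67 → 70 → 79

insert 79 → {79}
insert 75 → {75, 79}
pop-min → 75; now {79}
insert 78 → {78, 79}
pop-min → 78; now {79}
insert 68 → {68, 79}
insert 71 → {68, 71, 79}
insert 76 → {68, 71, 76, 79}
pop-min → 68; now {71, 76, 79}
pop-min → 71; now {76, 79}
pop-min → 76; now {79}
insert 59 → {59, 79}
pop-min → 59; now {79}
insert 67 → {67, 79}
insert 70 → {67, 70, 79}
insert 61 → {61, 67, 70, 79}
insert 54 → {54, 61, 67, 70, 79}
insert 51 → {51, 54, 61, 67, 70, 79}
insert 53 → {51, 53, 54, 61, 67, 70, 79}
pop-min → 51; now {53, 54, 61, 67, 70, 79}
insert 64 → {53, 54, 61, 64, 67, 70, 79}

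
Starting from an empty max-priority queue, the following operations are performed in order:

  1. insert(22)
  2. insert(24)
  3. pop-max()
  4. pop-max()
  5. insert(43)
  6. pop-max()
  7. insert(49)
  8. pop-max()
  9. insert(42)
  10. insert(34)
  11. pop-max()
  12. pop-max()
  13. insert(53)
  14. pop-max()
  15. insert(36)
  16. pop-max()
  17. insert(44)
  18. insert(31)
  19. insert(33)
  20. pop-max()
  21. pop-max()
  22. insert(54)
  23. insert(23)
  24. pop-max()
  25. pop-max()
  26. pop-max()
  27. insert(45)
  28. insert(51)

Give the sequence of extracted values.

insert 22 → {22}
insert 24 → {24, 22}
pop-max → 24; now {22}
pop-max → 22; now {}
insert 43 → {43}
pop-max → 43; now {}
insert 49 → {49}
pop-max → 49; now {}
insert 42 → {42}
insert 34 → {42, 34}
pop-max → 42; now {34}
pop-max → 34; now {}
insert 53 → {53}
pop-max → 53; now {}
insert 36 → {36}
pop-max → 36; now {}
insert 44 → {44}
insert 31 → {44, 31}
insert 33 → {44, 33, 31}
pop-max → 44; now {33, 31}
pop-max → 33; now {31}
insert 54 → {54, 31}
insert 23 → {54, 31, 23}
pop-max → 54; now {31, 23}
pop-max → 31; now {23}
pop-max → 23; now {}
insert 45 → {45}
insert 51 → {51, 45}

24 → 22 → 43 → 49 → 42 → 34 → 53 → 36 → 44 → 33 → 54 → 31 → 23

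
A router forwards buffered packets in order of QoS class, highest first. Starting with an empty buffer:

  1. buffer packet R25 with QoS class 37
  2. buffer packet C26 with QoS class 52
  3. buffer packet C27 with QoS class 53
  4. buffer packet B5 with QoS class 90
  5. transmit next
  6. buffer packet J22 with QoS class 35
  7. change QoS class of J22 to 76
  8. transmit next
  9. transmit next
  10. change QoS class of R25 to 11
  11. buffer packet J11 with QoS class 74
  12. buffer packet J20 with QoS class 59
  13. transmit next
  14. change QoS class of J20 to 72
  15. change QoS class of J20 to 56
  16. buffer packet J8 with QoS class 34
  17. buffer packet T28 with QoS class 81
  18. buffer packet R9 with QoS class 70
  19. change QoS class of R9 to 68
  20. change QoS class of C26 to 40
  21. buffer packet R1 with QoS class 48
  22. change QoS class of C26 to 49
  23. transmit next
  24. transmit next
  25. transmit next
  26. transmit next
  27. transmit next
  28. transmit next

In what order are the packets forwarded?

add R25 (QoS class 37) → {R25:37}
add C26 (QoS class 52) → {C26:52, R25:37}
add C27 (QoS class 53) → {C27:53, C26:52, R25:37}
add B5 (QoS class 90) → {B5:90, C27:53, C26:52, R25:37}
transmit next → B5; now {C27:53, C26:52, R25:37}
add J22 (QoS class 35) → {C27:53, C26:52, R25:37, J22:35}
update J22 to QoS class 76 → {J22:76, C27:53, C26:52, R25:37}
transmit next → J22; now {C27:53, C26:52, R25:37}
transmit next → C27; now {C26:52, R25:37}
update R25 to QoS class 11 → {C26:52, R25:11}
add J11 (QoS class 74) → {J11:74, C26:52, R25:11}
add J20 (QoS class 59) → {J11:74, J20:59, C26:52, R25:11}
transmit next → J11; now {J20:59, C26:52, R25:11}
update J20 to QoS class 72 → {J20:72, C26:52, R25:11}
update J20 to QoS class 56 → {J20:56, C26:52, R25:11}
add J8 (QoS class 34) → {J20:56, C26:52, J8:34, R25:11}
add T28 (QoS class 81) → {T28:81, J20:56, C26:52, J8:34, R25:11}
add R9 (QoS class 70) → {T28:81, R9:70, J20:56, C26:52, J8:34, R25:11}
update R9 to QoS class 68 → {T28:81, R9:68, J20:56, C26:52, J8:34, R25:11}
update C26 to QoS class 40 → {T28:81, R9:68, J20:56, C26:40, J8:34, R25:11}
add R1 (QoS class 48) → {T28:81, R9:68, J20:56, R1:48, C26:40, J8:34, R25:11}
update C26 to QoS class 49 → {T28:81, R9:68, J20:56, C26:49, R1:48, J8:34, R25:11}
transmit next → T28; now {R9:68, J20:56, C26:49, R1:48, J8:34, R25:11}
transmit next → R9; now {J20:56, C26:49, R1:48, J8:34, R25:11}
transmit next → J20; now {C26:49, R1:48, J8:34, R25:11}
transmit next → C26; now {R1:48, J8:34, R25:11}
transmit next → R1; now {J8:34, R25:11}
transmit next → J8; now {R25:11}

B5 → J22 → C27 → J11 → T28 → R9 → J20 → C26 → R1 → J8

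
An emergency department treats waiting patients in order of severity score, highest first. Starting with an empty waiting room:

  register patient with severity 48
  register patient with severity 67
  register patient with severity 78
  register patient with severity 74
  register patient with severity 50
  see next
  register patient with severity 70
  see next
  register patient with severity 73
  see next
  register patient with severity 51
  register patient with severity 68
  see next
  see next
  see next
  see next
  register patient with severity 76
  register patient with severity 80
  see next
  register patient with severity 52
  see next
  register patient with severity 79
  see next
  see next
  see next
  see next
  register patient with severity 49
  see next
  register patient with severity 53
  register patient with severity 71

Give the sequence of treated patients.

78 → 74 → 73 → 70 → 68 → 67 → 51 → 80 → 76 → 79 → 52 → 50 → 48 → 49

insert 48 → {48}
insert 67 → {67, 48}
insert 78 → {78, 67, 48}
insert 74 → {78, 74, 67, 48}
insert 50 → {78, 74, 67, 50, 48}
see next → 78; now {74, 67, 50, 48}
insert 70 → {74, 70, 67, 50, 48}
see next → 74; now {70, 67, 50, 48}
insert 73 → {73, 70, 67, 50, 48}
see next → 73; now {70, 67, 50, 48}
insert 51 → {70, 67, 51, 50, 48}
insert 68 → {70, 68, 67, 51, 50, 48}
see next → 70; now {68, 67, 51, 50, 48}
see next → 68; now {67, 51, 50, 48}
see next → 67; now {51, 50, 48}
see next → 51; now {50, 48}
insert 76 → {76, 50, 48}
insert 80 → {80, 76, 50, 48}
see next → 80; now {76, 50, 48}
insert 52 → {76, 52, 50, 48}
see next → 76; now {52, 50, 48}
insert 79 → {79, 52, 50, 48}
see next → 79; now {52, 50, 48}
see next → 52; now {50, 48}
see next → 50; now {48}
see next → 48; now {}
insert 49 → {49}
see next → 49; now {}
insert 53 → {53}
insert 71 → {71, 53}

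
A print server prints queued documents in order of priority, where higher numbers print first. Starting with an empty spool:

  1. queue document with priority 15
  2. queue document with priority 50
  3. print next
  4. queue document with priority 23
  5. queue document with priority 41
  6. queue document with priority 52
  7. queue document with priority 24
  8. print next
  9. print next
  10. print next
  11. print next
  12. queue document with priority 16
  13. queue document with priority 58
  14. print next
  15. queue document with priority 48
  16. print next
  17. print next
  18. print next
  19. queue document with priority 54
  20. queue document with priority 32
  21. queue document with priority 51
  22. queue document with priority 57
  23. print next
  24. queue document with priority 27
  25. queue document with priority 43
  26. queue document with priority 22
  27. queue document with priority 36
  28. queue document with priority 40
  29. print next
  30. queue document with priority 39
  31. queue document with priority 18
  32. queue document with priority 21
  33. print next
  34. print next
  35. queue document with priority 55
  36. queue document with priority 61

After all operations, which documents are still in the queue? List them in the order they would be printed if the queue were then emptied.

[61, 55, 40, 39, 36, 32, 27, 22, 21, 18]

insert 15 → {15}
insert 50 → {50, 15}
print next → 50; now {15}
insert 23 → {23, 15}
insert 41 → {41, 23, 15}
insert 52 → {52, 41, 23, 15}
insert 24 → {52, 41, 24, 23, 15}
print next → 52; now {41, 24, 23, 15}
print next → 41; now {24, 23, 15}
print next → 24; now {23, 15}
print next → 23; now {15}
insert 16 → {16, 15}
insert 58 → {58, 16, 15}
print next → 58; now {16, 15}
insert 48 → {48, 16, 15}
print next → 48; now {16, 15}
print next → 16; now {15}
print next → 15; now {}
insert 54 → {54}
insert 32 → {54, 32}
insert 51 → {54, 51, 32}
insert 57 → {57, 54, 51, 32}
print next → 57; now {54, 51, 32}
insert 27 → {54, 51, 32, 27}
insert 43 → {54, 51, 43, 32, 27}
insert 22 → {54, 51, 43, 32, 27, 22}
insert 36 → {54, 51, 43, 36, 32, 27, 22}
insert 40 → {54, 51, 43, 40, 36, 32, 27, 22}
print next → 54; now {51, 43, 40, 36, 32, 27, 22}
insert 39 → {51, 43, 40, 39, 36, 32, 27, 22}
insert 18 → {51, 43, 40, 39, 36, 32, 27, 22, 18}
insert 21 → {51, 43, 40, 39, 36, 32, 27, 22, 21, 18}
print next → 51; now {43, 40, 39, 36, 32, 27, 22, 21, 18}
print next → 43; now {40, 39, 36, 32, 27, 22, 21, 18}
insert 55 → {55, 40, 39, 36, 32, 27, 22, 21, 18}
insert 61 → {61, 55, 40, 39, 36, 32, 27, 22, 21, 18}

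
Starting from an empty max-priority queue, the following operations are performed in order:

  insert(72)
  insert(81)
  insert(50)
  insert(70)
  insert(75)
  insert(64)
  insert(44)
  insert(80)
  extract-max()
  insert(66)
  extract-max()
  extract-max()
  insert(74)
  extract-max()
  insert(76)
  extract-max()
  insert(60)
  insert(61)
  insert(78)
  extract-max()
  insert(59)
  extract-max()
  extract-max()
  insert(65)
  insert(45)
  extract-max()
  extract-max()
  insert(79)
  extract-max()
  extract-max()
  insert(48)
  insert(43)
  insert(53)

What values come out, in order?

81 → 80 → 75 → 74 → 76 → 78 → 72 → 70 → 66 → 65 → 79 → 64

insert 72 → {72}
insert 81 → {81, 72}
insert 50 → {81, 72, 50}
insert 70 → {81, 72, 70, 50}
insert 75 → {81, 75, 72, 70, 50}
insert 64 → {81, 75, 72, 70, 64, 50}
insert 44 → {81, 75, 72, 70, 64, 50, 44}
insert 80 → {81, 80, 75, 72, 70, 64, 50, 44}
extract-max → 81; now {80, 75, 72, 70, 64, 50, 44}
insert 66 → {80, 75, 72, 70, 66, 64, 50, 44}
extract-max → 80; now {75, 72, 70, 66, 64, 50, 44}
extract-max → 75; now {72, 70, 66, 64, 50, 44}
insert 74 → {74, 72, 70, 66, 64, 50, 44}
extract-max → 74; now {72, 70, 66, 64, 50, 44}
insert 76 → {76, 72, 70, 66, 64, 50, 44}
extract-max → 76; now {72, 70, 66, 64, 50, 44}
insert 60 → {72, 70, 66, 64, 60, 50, 44}
insert 61 → {72, 70, 66, 64, 61, 60, 50, 44}
insert 78 → {78, 72, 70, 66, 64, 61, 60, 50, 44}
extract-max → 78; now {72, 70, 66, 64, 61, 60, 50, 44}
insert 59 → {72, 70, 66, 64, 61, 60, 59, 50, 44}
extract-max → 72; now {70, 66, 64, 61, 60, 59, 50, 44}
extract-max → 70; now {66, 64, 61, 60, 59, 50, 44}
insert 65 → {66, 65, 64, 61, 60, 59, 50, 44}
insert 45 → {66, 65, 64, 61, 60, 59, 50, 45, 44}
extract-max → 66; now {65, 64, 61, 60, 59, 50, 45, 44}
extract-max → 65; now {64, 61, 60, 59, 50, 45, 44}
insert 79 → {79, 64, 61, 60, 59, 50, 45, 44}
extract-max → 79; now {64, 61, 60, 59, 50, 45, 44}
extract-max → 64; now {61, 60, 59, 50, 45, 44}
insert 48 → {61, 60, 59, 50, 48, 45, 44}
insert 43 → {61, 60, 59, 50, 48, 45, 44, 43}
insert 53 → {61, 60, 59, 53, 50, 48, 45, 44, 43}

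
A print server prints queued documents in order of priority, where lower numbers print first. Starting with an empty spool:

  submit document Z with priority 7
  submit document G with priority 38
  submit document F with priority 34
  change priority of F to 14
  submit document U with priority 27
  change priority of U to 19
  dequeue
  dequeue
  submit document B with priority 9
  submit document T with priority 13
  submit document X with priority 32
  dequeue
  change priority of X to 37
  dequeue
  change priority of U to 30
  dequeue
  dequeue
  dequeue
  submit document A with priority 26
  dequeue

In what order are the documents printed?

add Z (priority 7) → {Z:7}
add G (priority 38) → {Z:7, G:38}
add F (priority 34) → {Z:7, F:34, G:38}
update F to priority 14 → {Z:7, F:14, G:38}
add U (priority 27) → {Z:7, F:14, U:27, G:38}
update U to priority 19 → {Z:7, F:14, U:19, G:38}
dequeue → Z; now {F:14, U:19, G:38}
dequeue → F; now {U:19, G:38}
add B (priority 9) → {B:9, U:19, G:38}
add T (priority 13) → {B:9, T:13, U:19, G:38}
add X (priority 32) → {B:9, T:13, U:19, X:32, G:38}
dequeue → B; now {T:13, U:19, X:32, G:38}
update X to priority 37 → {T:13, U:19, X:37, G:38}
dequeue → T; now {U:19, X:37, G:38}
update U to priority 30 → {U:30, X:37, G:38}
dequeue → U; now {X:37, G:38}
dequeue → X; now {G:38}
dequeue → G; now {}
add A (priority 26) → {A:26}
dequeue → A; now {}

[Z, F, B, T, U, X, G, A]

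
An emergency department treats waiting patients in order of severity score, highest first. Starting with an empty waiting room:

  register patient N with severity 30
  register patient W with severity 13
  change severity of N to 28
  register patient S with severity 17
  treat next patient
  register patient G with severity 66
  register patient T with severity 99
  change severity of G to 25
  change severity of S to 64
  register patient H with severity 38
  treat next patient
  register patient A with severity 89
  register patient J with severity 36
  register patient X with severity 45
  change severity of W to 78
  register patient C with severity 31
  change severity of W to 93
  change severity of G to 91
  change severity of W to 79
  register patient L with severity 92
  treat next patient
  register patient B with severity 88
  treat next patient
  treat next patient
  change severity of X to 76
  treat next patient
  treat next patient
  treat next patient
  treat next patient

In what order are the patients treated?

add N (severity 30) → {N:30}
add W (severity 13) → {N:30, W:13}
update N to severity 28 → {N:28, W:13}
add S (severity 17) → {N:28, S:17, W:13}
treat next patient → N; now {S:17, W:13}
add G (severity 66) → {G:66, S:17, W:13}
add T (severity 99) → {T:99, G:66, S:17, W:13}
update G to severity 25 → {T:99, G:25, S:17, W:13}
update S to severity 64 → {T:99, S:64, G:25, W:13}
add H (severity 38) → {T:99, S:64, H:38, G:25, W:13}
treat next patient → T; now {S:64, H:38, G:25, W:13}
add A (severity 89) → {A:89, S:64, H:38, G:25, W:13}
add J (severity 36) → {A:89, S:64, H:38, J:36, G:25, W:13}
add X (severity 45) → {A:89, S:64, X:45, H:38, J:36, G:25, W:13}
update W to severity 78 → {A:89, W:78, S:64, X:45, H:38, J:36, G:25}
add C (severity 31) → {A:89, W:78, S:64, X:45, H:38, J:36, C:31, G:25}
update W to severity 93 → {W:93, A:89, S:64, X:45, H:38, J:36, C:31, G:25}
update G to severity 91 → {W:93, G:91, A:89, S:64, X:45, H:38, J:36, C:31}
update W to severity 79 → {G:91, A:89, W:79, S:64, X:45, H:38, J:36, C:31}
add L (severity 92) → {L:92, G:91, A:89, W:79, S:64, X:45, H:38, J:36, C:31}
treat next patient → L; now {G:91, A:89, W:79, S:64, X:45, H:38, J:36, C:31}
add B (severity 88) → {G:91, A:89, B:88, W:79, S:64, X:45, H:38, J:36, C:31}
treat next patient → G; now {A:89, B:88, W:79, S:64, X:45, H:38, J:36, C:31}
treat next patient → A; now {B:88, W:79, S:64, X:45, H:38, J:36, C:31}
update X to severity 76 → {B:88, W:79, X:76, S:64, H:38, J:36, C:31}
treat next patient → B; now {W:79, X:76, S:64, H:38, J:36, C:31}
treat next patient → W; now {X:76, S:64, H:38, J:36, C:31}
treat next patient → X; now {S:64, H:38, J:36, C:31}
treat next patient → S; now {H:38, J:36, C:31}

N → T → L → G → A → B → W → X → S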